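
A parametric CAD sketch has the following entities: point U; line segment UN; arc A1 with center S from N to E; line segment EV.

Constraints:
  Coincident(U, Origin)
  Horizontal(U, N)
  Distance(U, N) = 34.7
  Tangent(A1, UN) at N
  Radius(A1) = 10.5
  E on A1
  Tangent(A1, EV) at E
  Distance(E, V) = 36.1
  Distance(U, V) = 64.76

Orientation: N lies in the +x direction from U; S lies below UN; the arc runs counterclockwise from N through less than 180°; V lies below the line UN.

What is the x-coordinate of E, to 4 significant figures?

25.79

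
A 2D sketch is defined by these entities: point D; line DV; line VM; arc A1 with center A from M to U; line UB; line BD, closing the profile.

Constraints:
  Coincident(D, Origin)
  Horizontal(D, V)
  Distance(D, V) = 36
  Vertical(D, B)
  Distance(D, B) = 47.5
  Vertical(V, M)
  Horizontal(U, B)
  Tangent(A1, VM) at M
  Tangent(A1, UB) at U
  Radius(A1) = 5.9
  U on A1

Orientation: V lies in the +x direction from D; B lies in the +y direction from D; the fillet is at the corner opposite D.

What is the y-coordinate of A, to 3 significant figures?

41.6

D is at the origin; DV is horizontal with |DV| = 36.0 and V on the +x side, so V = (36.0, 0.00). DB is vertical with |DB| = 47.5 and B on the +y side, so B = (0.00, 47.5). The virtual corner opposite D is at (36.0, 47.5). The tangent condition forces AM to be normal to VM and the tangent condition forces AU to be normal to UB, with radius 5.9, so the center A sits 5.9 in from both sides at A = (30.1, 41.6). So A.y = 41.6.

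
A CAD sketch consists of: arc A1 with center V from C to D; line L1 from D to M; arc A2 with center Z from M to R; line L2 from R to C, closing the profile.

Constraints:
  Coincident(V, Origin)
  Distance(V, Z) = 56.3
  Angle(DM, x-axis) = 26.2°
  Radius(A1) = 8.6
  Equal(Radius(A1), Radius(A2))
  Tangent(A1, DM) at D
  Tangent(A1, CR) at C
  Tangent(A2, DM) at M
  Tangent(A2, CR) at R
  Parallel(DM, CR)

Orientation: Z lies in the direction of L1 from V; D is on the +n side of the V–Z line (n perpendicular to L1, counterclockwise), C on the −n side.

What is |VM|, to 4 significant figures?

56.95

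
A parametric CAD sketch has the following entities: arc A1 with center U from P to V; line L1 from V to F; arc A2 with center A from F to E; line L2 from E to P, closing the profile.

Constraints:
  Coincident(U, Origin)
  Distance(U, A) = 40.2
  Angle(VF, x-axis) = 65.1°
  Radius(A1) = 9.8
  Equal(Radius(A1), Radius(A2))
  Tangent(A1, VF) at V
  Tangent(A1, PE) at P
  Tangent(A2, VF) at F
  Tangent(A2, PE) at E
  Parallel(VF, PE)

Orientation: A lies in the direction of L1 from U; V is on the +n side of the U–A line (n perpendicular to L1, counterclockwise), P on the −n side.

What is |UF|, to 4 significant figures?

41.38

The slot axis is L1's direction at 65.1°, so u = (cos 65.1°, sin 65.1°) = (0.4210, 0.9070) and n = (−sin 65.1°, cos 65.1°) = (-0.9070, 0.4210). U is at the origin and A lies 40.2 along u from U, so A = 40.2·u = (16.93, 36.46). Tangency of A1 to both parallel lines with radius 9.8 puts V and P at U ± 9.8·n: V = (-8.889, 4.126), P = (8.889, -4.126). Equal radii place F and E the same way about A: F = A + 9.8·n = (8.037, 40.59), E = A − 9.8·n = (25.81, 32.34). Then |UF| = |F − U| = 41.38.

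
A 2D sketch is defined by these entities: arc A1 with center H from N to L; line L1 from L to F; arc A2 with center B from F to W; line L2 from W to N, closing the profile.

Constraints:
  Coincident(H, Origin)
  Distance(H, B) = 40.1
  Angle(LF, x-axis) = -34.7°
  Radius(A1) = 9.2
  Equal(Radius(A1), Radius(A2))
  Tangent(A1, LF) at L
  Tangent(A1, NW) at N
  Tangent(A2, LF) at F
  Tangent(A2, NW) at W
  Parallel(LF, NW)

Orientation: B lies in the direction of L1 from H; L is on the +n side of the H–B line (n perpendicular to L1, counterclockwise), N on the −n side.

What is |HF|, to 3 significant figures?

41.1

The slot axis is L1's direction at -34.7°, so u = (cos -34.7°, sin -34.7°) = (0.822, -0.569) and n = (−sin -34.7°, cos -34.7°) = (0.569, 0.822). H is at the origin and B lies 40.1 along u from H, so B = 40.1·u = (33.0, -22.8). Tangency of A1 to both parallel lines with radius 9.2 puts L and N at H ± 9.2·n: L = (5.24, 7.56), N = (-5.24, -7.56). Equal radii place F and W the same way about B: F = B + 9.2·n = (38.2, -15.3), W = B − 9.2·n = (27.7, -30.4). Then |HF| = |F − H| = 41.1.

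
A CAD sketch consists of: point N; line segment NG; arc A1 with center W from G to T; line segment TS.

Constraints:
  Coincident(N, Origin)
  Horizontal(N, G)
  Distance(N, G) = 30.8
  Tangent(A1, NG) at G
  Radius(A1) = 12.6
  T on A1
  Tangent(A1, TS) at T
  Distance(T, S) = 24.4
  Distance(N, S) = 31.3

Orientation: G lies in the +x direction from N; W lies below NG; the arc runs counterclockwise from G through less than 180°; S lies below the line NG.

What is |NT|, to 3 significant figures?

20.7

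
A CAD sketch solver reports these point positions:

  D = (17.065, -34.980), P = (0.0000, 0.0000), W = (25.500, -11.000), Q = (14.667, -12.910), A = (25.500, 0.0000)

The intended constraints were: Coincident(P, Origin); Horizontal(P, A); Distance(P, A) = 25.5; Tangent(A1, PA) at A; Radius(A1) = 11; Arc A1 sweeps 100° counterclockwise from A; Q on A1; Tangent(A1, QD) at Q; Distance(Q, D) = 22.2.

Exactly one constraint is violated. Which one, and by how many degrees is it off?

Tangent(A1, QD) at Q — off by 3.80°.

P = (0.00, 0.00) ✓; P.y = 0.00, A.y = 0.00 ✓; |PA| = 25.50 ✓; ∠(WA, AP) = 90.00° ✓; |WA| = 11.00 ✓; bearing(W→Q) − bearing(W→A) = 100.0° ✓; |WQ| = 11.00 ✓; ∠(WQ, QD) = 93.80° ✗; |QD| = 22.20 ✓.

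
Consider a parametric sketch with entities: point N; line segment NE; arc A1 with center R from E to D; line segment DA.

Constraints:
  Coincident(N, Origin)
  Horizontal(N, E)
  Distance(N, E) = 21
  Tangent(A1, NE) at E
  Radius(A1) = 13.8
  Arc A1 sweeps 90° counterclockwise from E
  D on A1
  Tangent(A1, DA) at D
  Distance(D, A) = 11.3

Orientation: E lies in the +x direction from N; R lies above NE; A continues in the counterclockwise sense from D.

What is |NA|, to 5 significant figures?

42.907

N is at the origin; NE is horizontal with |NE| = 21.0 and E on the +x side, so E = (21.000, 0.0000). A1 meets NE tangentially, so RE is at right angles to NE, so R = E + (0, 13.8) = (21.000, 13.800). On A1, E sits at bearing -90° from R; a 90° counterclockwise sweep puts D at bearing 0°, so D = R + 13.8·(cos 0°, sin 0°) = (34.800, 13.800). The tangent condition forces RD to be normal to DA, so DA runs along (−sin 0°, cos 0°); with |DA| = 11.3, A = (34.800, 25.100). Then |NA| = |A − N| = 42.907.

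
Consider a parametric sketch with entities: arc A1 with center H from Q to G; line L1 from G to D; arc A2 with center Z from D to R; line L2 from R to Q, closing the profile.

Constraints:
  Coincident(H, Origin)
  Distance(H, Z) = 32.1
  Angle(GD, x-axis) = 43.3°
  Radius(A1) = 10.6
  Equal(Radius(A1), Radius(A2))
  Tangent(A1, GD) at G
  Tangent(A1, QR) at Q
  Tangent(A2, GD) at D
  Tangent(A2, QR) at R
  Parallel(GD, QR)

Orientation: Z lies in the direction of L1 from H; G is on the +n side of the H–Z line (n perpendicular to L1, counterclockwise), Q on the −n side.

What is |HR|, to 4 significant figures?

33.80

Tangency of A1 to both parallel lines with radius 10.6 puts G and Q at H ± 10.6·n: G = (-7.270, 7.714), Q = (7.270, -7.714). Equal radii place D and R the same way about Z: D = Z + 10.6·n = (16.09, 29.73), R = Z − 10.6·n = (30.63, 14.30). Then |HR| = |R − H| = 33.80.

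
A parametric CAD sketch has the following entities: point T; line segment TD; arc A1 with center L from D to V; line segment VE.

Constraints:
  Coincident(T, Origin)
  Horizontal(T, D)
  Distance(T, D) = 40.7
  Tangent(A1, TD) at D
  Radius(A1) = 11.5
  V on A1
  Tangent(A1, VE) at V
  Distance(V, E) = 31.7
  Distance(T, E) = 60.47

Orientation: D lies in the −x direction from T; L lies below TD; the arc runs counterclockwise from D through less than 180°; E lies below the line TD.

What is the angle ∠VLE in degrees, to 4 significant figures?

70.06°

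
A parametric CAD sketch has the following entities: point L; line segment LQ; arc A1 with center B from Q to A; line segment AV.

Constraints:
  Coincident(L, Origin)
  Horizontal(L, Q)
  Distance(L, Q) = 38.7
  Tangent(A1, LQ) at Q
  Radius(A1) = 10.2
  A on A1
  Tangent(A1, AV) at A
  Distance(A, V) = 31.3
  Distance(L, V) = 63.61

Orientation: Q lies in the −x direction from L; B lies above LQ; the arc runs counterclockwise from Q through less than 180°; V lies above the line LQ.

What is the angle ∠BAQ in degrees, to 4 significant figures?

27.81°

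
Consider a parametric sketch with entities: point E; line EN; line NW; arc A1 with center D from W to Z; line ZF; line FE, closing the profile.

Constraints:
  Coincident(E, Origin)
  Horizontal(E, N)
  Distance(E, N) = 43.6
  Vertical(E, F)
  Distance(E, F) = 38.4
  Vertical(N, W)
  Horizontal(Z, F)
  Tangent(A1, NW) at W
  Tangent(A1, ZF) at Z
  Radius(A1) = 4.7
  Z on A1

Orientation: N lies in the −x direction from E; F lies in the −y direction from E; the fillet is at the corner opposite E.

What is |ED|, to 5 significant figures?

51.467

E is at the origin; EN is horizontal with |EN| = 43.6 and N on the −x side, so N = (-43.600, 0.0000). E and F share the same x with |EF| = 38.4 and F on the −y side, so F = (0.0000, -38.400). The virtual corner opposite E is at (-43.600, -38.400). Tangency of A1 to NW means the radius DW is perpendicular to NW and A1 meets ZF tangentially, so DZ is at right angles to ZF, with radius 4.7, so the center D sits 4.7 in from both sides at D = (-38.900, -33.700). Then |ED| = |D − E| = 51.467.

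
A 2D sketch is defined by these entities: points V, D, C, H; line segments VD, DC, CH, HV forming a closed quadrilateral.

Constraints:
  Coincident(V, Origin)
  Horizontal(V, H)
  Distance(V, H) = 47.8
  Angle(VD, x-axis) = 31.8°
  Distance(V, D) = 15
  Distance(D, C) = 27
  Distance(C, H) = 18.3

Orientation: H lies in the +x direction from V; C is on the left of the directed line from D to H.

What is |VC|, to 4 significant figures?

41.68

V is at the origin; V and H share the same y with |VH| = 47.8 and H in +x, so H = (47.8, 0). VD runs at 31.8° with |VD| = 15.0, so D = (12.75, 7.904). C is determined by |DC| = 27.0 and |CH| = 18.3 together: it lies at the intersection of circle(D, 27.0) and circle(H, 18.3). With |DH| = 35.93, the foot of the radical line on DH is 23.45 from D and the perpendicular offset is √(27.0² − 23.45²) = 13.38. Taking the left-of-DH solution: C = (38.57, 15.80).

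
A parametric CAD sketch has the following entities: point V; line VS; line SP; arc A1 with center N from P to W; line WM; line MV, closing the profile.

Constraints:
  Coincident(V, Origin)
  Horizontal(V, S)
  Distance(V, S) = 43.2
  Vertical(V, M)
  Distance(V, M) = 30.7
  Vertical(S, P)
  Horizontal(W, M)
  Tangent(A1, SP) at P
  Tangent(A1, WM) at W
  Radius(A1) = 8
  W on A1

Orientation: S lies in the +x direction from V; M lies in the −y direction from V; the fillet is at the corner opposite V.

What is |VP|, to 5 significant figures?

48.801

The virtual corner opposite V is at (43.200, -30.700). A1 meets SP tangentially, so NP is at right angles to SP and since A1 is tangent to WM there, NW ⟂ WM, with radius 8.0, so the center N sits 8.0 in from both sides at N = (35.200, -22.700). That places the tangent points at P = (43.200, -22.700) on SP and W = (35.200, -30.700) on WM. Then |VP| = |P − V| = 48.801.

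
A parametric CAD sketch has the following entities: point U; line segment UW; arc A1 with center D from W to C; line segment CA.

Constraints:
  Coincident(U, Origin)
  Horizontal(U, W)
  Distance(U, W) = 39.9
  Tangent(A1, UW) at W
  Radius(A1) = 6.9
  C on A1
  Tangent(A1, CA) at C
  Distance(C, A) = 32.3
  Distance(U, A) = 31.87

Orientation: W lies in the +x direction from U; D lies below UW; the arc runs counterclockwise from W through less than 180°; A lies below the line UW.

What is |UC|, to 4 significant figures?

34.54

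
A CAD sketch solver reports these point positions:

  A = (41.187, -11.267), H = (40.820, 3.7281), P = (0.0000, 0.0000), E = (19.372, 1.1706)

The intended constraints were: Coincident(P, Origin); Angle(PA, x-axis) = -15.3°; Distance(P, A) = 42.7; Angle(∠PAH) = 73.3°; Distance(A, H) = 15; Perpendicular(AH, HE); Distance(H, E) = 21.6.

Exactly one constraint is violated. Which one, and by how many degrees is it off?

Perpendicular(AH, HE) — off by 5.40°.

P = (0.00, 0.00) ✓; PA at -15.30° ✓; |PA| = 42.70 ✓; ∠PAH = 73.30° ✓; |AH| = 15.00 ✓; ∠(AH, HE) = 95.40° ✗; |HE| = 21.60 ✓.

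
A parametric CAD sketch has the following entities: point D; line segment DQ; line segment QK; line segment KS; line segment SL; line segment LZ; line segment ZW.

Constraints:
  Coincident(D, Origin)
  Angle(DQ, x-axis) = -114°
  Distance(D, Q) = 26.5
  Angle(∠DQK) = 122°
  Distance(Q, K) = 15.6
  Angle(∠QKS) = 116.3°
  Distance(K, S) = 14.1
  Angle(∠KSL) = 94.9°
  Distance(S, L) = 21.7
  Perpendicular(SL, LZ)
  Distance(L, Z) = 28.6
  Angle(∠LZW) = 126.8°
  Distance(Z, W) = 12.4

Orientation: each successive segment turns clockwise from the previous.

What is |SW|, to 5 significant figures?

37.902

SL is perpendicular to LZ, so LZ runs at -50.800°; with |LZ| = 28.6, Z = (0.71991, -23.180). ∠LZW = 126.8° gives ZW at -104.00° from the x-axis; with |ZW| = 12.4, W = (-2.2799, -35.212). Then |SW| = |W − S| = 37.902.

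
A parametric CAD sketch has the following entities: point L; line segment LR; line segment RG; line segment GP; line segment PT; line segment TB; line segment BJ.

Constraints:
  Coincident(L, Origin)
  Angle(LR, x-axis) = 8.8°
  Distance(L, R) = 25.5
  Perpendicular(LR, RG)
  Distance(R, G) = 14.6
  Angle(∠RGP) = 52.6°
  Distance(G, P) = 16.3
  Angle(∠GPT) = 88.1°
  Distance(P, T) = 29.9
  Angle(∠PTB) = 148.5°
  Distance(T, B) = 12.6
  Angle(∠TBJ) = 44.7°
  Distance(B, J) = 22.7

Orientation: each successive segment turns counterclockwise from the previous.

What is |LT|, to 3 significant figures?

36.5

∠RGP = 52.6° gives GP at -134° from the x-axis; with |GP| = 16.3, P = (11.7, 6.56). ∠GPT = 88.1° gives PT at -41.9° from the x-axis; with |PT| = 29.9, T = (33.9, -13.4). Then |LT| = |T − L| = 36.5.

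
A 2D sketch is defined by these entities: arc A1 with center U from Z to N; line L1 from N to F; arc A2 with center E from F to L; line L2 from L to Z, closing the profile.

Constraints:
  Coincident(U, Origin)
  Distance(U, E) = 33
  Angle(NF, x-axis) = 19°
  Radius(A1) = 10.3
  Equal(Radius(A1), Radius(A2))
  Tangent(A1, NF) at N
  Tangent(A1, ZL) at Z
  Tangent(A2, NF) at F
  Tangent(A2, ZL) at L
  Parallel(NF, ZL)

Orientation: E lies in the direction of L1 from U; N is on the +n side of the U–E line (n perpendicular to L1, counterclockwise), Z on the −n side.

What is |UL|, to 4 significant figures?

34.57

Tangency of A1 to both parallel lines with radius 10.3 puts N and Z at U ± 10.3·n: N = (-3.353, 9.739), Z = (3.353, -9.739). Equal radii place F and L the same way about E: F = E + 10.3·n = (27.85, 20.48), L = E − 10.3·n = (34.56, 1.005). Then |UL| = |L − U| = 34.57.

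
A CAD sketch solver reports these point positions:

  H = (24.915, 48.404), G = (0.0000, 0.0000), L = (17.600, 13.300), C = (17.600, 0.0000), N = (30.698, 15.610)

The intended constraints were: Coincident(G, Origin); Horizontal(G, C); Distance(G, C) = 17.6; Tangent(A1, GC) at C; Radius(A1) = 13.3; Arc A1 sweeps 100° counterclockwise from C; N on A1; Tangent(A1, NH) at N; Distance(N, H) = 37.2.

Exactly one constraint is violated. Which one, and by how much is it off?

Distance(N, H) = 37.2 — off by 3.90.

G = (0.00, 0.00) ✓; G.y = 0.00, C.y = 0.00 ✓; |GC| = 17.60 ✓; ∠(LC, CG) = 90.00° ✓; |LC| = 13.30 ✓; bearing(L→N) − bearing(L→C) = 100.0° ✓; |LN| = 13.30 ✓; ∠(LN, NH) = 90.00° ✓; |NH| = 33.30 ✗.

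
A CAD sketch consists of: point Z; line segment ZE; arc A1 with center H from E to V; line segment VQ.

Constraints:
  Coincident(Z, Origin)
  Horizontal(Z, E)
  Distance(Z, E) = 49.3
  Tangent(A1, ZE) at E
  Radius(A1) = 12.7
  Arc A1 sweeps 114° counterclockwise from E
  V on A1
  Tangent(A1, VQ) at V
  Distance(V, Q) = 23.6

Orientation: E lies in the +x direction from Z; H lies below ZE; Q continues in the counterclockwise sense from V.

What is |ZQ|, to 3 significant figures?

61.6

Z is at the origin; Z and E share the same y with |ZE| = 49.3 and E on the +x side, so E = (49.3, 0.00). The tangent condition forces HE to be normal to ZE, so H = E + (0, -12.7) = (49.3, -12.7). On A1, E sits at bearing 90° from H; a 114° counterclockwise sweep puts V at bearing 204°, so V = H + 12.7·(cos 204°, sin 204°) = (37.7, -17.9). Since A1 is tangent to VQ there, HV ⟂ VQ, so VQ runs along (−sin 204°, cos 204°); with |VQ| = 23.6, Q = (47.3, -39.4). Then |ZQ| = |Q − Z| = 61.6.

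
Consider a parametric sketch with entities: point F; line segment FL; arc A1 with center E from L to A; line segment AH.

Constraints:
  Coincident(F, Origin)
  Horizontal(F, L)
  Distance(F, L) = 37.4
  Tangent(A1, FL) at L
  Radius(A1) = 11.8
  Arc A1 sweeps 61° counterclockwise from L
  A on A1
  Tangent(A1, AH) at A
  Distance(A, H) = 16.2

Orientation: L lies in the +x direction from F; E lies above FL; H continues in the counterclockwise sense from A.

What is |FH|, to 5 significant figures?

59.148

F is at the origin; FL is horizontal with |FL| = 37.4 and L on the +x side, so L = (37.400, 0.0000). A1 meets FL tangentially, so EL is at right angles to FL, so E = L + (0, 11.8) = (37.400, 11.800). On A1, L sits at bearing -90° from E; a 61° counterclockwise sweep puts A at bearing -29°, so A = E + 11.8·(cos -29°, sin -29°) = (47.721, 6.0792). Tangency of A1 to AH means the radius EA is perpendicular to AH, so AH runs along (−sin -29°, cos -29°); with |AH| = 16.2, H = (55.574, 20.248). Then |FH| = |H − F| = 59.148.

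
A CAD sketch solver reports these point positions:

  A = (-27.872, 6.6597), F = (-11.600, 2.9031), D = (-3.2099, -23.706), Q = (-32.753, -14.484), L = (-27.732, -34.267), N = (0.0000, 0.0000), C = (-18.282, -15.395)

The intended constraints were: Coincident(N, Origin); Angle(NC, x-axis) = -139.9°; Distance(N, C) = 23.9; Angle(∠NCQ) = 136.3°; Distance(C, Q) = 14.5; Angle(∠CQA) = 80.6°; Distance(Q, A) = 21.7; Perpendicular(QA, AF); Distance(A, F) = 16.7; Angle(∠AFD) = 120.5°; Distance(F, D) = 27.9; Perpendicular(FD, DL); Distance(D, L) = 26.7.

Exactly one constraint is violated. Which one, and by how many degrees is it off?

Perpendicular(FD, DL) — off by 5.80°.

N = (0.00, 0.00) ✓; NC at -139.9° ✓; |NC| = 23.90 ✓; ∠NCQ = 136.3° ✓; |CQ| = 14.50 ✓; ∠CQA = 80.60° ✓; |QA| = 21.70 ✓; ∠(QA, AF) = 90.00° ✓; |AF| = 16.70 ✓; ∠AFD = 120.5° ✓; |FD| = 27.90 ✓; ∠(FD, DL) = 84.20° ✗; |DL| = 26.70 ✓.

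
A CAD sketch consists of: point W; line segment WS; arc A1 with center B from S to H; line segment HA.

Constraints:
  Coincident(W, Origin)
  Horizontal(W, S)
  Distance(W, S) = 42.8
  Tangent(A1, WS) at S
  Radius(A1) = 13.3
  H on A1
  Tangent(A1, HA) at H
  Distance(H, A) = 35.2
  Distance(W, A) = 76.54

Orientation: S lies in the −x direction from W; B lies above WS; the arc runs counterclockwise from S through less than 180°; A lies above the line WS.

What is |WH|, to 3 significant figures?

41.4

W is at the origin; W and S share the same y with |WS| = 42.8 and S on the −x side, so S = (-42.8, 0.00). A1 meets WS tangentially, so BS is at right angles to WS, so B = S + (0, 13.3) = (-42.8, 13.3). Since BH ⟂ HA (tangency), |BA| = √(13.3² + 35.2²) = 37.6 regardless of where H sits on A1. So A lies on both circle(W, 76.54) and circle(B, 37.6); the above-WS intersection is A = (-61.0, 46.2). H is the foot of the tangent from A: H = (-34.2, 23.4).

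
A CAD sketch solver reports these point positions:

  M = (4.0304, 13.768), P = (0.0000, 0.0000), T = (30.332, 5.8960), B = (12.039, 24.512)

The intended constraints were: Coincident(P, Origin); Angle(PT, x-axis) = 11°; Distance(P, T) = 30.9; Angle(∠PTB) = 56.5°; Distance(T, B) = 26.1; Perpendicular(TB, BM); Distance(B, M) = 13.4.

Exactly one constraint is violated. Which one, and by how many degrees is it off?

Perpendicular(TB, BM) — off by 8.80°.

P = (0.00, 0.00) ✓; PT at 11.00° ✓; |PT| = 30.90 ✓; ∠PTB = 56.50° ✓; |TB| = 26.10 ✓; ∠(TB, BM) = 98.80° ✗; |BM| = 13.40 ✓.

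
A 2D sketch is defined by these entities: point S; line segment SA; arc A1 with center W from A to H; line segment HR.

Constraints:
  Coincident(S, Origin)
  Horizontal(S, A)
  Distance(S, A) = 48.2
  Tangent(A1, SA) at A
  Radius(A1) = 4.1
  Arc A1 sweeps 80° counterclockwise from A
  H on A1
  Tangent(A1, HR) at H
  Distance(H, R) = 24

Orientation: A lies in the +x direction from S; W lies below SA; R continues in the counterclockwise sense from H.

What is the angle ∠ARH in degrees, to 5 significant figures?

6.8901°

On A1, A sits at bearing 90° from W; an 80° counterclockwise sweep puts H at bearing 170°, so H = W + 4.1·(cos 170°, sin 170°) = (44.162, -3.3880). A1 meets HR tangentially, so WH is at right angles to HR, so HR runs along (−sin 170°, cos 170°); with |HR| = 24.0, R = (39.995, -27.023). Then cos ∠ARH = RA·RH / (|RA||RH|), giving 6.8901°.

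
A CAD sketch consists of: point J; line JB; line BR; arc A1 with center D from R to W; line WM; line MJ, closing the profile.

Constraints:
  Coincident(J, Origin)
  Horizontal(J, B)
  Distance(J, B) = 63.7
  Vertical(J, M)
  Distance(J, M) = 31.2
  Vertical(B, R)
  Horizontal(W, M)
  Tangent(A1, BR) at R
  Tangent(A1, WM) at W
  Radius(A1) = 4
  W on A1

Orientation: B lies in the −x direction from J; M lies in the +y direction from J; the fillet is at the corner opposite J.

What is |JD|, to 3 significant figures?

65.6

J is at the origin; J and B share the same y with |JB| = 63.7 and B on the −x side, so B = (-63.7, 0.00). JM is vertical with |JM| = 31.2 and M on the +y side, so M = (0.00, 31.2). The virtual corner opposite J is at (-63.7, 31.2). Tangency of A1 to BR means the radius DR is perpendicular to BR and A1 meets WM tangentially, so DW is at right angles to WM, with radius 4.0, so the center D sits 4.0 in from both sides at D = (-59.7, 27.2). Then |JD| = |D − J| = 65.6.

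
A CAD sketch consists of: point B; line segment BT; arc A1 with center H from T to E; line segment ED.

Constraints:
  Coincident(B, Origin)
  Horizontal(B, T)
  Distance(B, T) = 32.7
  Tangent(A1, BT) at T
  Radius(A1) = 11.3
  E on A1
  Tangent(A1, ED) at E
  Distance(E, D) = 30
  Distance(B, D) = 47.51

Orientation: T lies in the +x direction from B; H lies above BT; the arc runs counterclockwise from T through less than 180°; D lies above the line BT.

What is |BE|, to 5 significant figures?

45.391

B is at the origin; B and T share the same y with |BT| = 32.7 and T on the +x side, so T = (32.700, 0.0000). The tangent condition forces HT to be normal to BT, so H = T + (0, 11.3) = (32.700, 11.300). Since HE ⟂ ED (tangency), |HD| = √(11.3² + 30.0²) = 32.058 regardless of where E sits on A1. So D lies on both circle(B, 47.51) and circle(H, 32.058); the above-BT intersection is D = (22.675, 41.750). E is the foot of the tangent from D: E = (41.499, 18.390).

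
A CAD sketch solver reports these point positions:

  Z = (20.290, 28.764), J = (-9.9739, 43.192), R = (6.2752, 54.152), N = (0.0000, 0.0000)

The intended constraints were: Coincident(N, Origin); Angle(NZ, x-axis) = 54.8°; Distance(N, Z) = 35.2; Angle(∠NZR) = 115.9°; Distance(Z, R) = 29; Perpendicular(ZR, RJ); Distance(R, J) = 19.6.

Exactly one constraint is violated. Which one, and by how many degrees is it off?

Perpendicular(ZR, RJ) — off by 5.10°.

N = (0.00, 0.00) ✓; NZ at 54.80° ✓; |NZ| = 35.20 ✓; ∠NZR = 115.9° ✓; |ZR| = 29.00 ✓; ∠(ZR, RJ) = 95.10° ✗; |RJ| = 19.60 ✓.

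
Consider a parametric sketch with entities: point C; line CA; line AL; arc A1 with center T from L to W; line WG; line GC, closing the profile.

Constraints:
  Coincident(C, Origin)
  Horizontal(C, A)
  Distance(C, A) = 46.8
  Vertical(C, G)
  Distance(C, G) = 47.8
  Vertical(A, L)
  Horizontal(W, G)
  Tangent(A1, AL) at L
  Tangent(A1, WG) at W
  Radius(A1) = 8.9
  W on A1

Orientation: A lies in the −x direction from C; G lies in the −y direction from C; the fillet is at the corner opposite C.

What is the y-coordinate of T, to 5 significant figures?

-38.900

C is at the origin; CA is horizontal with |CA| = 46.8 and A on the −x side, so A = (-46.800, 0.0000). C and G share the same x with |CG| = 47.8 and G on the −y side, so G = (0.0000, -47.800). The virtual corner opposite C is at (-46.800, -47.800). Since A1 is tangent to AL there, TL ⟂ AL and tangency of A1 to WG means the radius TW is perpendicular to WG, with radius 8.9, so the center T sits 8.9 in from both sides at T = (-37.900, -38.900). So T.y = -38.900.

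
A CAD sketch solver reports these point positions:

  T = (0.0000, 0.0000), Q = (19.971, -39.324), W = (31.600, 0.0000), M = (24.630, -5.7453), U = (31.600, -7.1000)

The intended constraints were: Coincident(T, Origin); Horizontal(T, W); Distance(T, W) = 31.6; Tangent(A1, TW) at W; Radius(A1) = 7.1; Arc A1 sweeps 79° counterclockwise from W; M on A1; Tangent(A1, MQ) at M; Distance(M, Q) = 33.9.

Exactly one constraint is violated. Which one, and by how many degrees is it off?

Tangent(A1, MQ) at M — off by 3.10°.

T = (0.00, 0.00) ✓; T.y = 0.00, W.y = 0.00 ✓; |TW| = 31.60 ✓; ∠(UW, WT) = 90.00° ✓; |UW| = 7.100 ✓; bearing(U→M) − bearing(U→W) = 79.00° ✓; |UM| = 7.100 ✓; ∠(UM, MQ) = 86.90° ✗; |MQ| = 33.90 ✓.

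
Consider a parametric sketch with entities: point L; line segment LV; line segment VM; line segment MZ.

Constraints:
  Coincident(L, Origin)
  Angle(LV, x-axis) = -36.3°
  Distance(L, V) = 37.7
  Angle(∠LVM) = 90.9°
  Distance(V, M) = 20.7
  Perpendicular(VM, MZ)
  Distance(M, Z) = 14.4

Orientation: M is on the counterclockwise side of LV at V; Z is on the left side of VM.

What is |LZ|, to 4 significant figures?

31.56

L is at the origin; LV runs at -36.3° with length 37.7, so V = 37.7·(cos -36.3°, sin -36.3°) = (30.38, -22.32). ∠LVM = 90.9°, so VM runs at -36.3° + (180° − 90.9°) = 52.80° from the x-axis; with |VM| = 20.7, M = V + 20.7·(cos 52.80°, sin 52.80°) = (42.90, -5.831). VM is perpendicular to MZ; with |MZ| = 14.4 on the left of VM, Z = M + 14.4·(-0.7965, 0.6046) = (31.43, 2.875). Then |LZ| = |Z − L| = 31.56.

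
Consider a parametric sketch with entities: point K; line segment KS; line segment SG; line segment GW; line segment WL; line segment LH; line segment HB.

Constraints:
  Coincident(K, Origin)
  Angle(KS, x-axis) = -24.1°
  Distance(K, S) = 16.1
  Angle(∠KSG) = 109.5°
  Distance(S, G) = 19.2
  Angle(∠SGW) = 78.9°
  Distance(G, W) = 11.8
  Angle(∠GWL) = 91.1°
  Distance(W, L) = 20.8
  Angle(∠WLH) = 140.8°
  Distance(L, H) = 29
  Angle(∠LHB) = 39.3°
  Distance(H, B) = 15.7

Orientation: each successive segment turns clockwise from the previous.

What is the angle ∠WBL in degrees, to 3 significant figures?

36.1°

K is at the origin; KS runs at -24.1° with length 16.1, so S = (14.7, -6.57). ∠KSG = 109.5° gives SG at -94.6° from the x-axis; with |SG| = 19.2, G = (13.2, -25.7). ∠SGW = 78.9° gives GW at 164° from the x-axis; with |GW| = 11.8, W = (1.80, -22.5). ∠GWL = 91.1° gives WL at 75.4° from the x-axis; with |WL| = 20.8, L = (7.04, -2.39). ∠WLH = 140.8° gives LH at 36.2° from the x-axis; with |LH| = 29.0, H = (30.4, 14.7). ∠LHB = 39.3° gives HB at -104° from the x-axis; with |HB| = 15.7, B = (26.5, -0.463). Then cos ∠WBL = BW·BL / (|BW||BL|), giving 36.1°.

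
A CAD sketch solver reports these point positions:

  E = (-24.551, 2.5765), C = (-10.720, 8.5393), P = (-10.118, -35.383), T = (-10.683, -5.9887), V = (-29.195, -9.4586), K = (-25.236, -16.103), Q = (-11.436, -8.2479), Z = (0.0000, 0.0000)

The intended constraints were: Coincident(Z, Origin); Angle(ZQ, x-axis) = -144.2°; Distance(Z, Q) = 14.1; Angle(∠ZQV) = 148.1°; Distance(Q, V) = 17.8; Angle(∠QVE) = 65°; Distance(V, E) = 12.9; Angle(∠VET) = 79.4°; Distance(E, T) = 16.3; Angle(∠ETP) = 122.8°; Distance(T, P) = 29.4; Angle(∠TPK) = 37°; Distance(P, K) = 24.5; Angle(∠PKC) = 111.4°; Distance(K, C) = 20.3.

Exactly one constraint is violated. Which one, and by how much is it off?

Distance(K, C) = 20.3 — off by 8.30.

Z = (0.00, 0.00) ✓; ZQ at -144.2° ✓; |ZQ| = 14.10 ✓; ∠ZQV = 148.1° ✓; |QV| = 17.80 ✓; ∠QVE = 65.00° ✓; |VE| = 12.90 ✓; ∠VET = 79.40° ✓; |ET| = 16.30 ✓; ∠ETP = 122.8° ✓; |TP| = 29.40 ✓; ∠TPK = 37.00° ✓; |PK| = 24.50 ✓; ∠PKC = 111.4° ✓; |KC| = 28.60 ✗.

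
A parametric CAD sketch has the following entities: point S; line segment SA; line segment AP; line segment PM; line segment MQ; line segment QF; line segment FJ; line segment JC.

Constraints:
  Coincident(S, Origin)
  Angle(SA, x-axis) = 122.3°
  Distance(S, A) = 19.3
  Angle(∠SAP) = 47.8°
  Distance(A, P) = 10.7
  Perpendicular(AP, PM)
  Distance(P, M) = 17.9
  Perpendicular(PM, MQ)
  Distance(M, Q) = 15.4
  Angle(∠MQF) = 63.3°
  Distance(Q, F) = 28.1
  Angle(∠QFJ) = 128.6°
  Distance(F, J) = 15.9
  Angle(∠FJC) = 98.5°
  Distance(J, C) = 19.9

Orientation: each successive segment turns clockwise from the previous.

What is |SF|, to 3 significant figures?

22.1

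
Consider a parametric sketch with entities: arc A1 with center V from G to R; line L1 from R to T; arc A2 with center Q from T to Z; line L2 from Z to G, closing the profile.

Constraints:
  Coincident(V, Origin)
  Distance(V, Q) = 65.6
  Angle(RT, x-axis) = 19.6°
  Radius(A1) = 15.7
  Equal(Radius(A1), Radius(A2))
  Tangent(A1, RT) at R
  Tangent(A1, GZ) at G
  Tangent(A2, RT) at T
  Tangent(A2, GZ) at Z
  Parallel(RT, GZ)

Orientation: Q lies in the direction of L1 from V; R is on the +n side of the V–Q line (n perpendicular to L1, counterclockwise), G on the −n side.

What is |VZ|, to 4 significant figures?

67.45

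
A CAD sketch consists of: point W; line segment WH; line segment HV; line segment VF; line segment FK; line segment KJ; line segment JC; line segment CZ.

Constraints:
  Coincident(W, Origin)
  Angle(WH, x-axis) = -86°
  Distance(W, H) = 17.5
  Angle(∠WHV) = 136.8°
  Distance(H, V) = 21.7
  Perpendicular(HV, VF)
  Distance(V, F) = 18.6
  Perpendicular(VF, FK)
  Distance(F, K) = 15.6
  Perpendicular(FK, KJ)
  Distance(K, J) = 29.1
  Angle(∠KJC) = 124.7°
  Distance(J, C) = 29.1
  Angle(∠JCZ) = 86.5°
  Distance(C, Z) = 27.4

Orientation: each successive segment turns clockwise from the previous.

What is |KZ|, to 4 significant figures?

44.13

∠KJC = 124.7° gives JC at -94.50° from the x-axis; with |JC| = 29.1, C = (3.219, -57.83). ∠JCZ = 86.5° gives CZ at 172.0° from the x-axis; with |CZ| = 27.4, Z = (-23.91, -54.02). Then |KZ| = |Z − K| = 44.13.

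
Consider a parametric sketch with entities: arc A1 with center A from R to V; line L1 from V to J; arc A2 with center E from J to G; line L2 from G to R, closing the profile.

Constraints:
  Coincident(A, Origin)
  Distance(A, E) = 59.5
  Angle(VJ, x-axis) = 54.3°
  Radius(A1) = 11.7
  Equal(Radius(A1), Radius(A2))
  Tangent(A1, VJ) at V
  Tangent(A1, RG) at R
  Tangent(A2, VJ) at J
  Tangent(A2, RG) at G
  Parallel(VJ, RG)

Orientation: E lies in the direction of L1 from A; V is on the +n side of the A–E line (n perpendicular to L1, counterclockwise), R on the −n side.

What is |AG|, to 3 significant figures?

60.6

Tangency of A1 to both parallel lines with radius 11.7 puts V and R at A ± 11.7·n: V = (-9.50, 6.83), R = (9.50, -6.83). Equal radii place J and G the same way about E: J = E + 11.7·n = (25.2, 55.1), G = E − 11.7·n = (44.2, 41.5). Then |AG| = |G − A| = 60.6.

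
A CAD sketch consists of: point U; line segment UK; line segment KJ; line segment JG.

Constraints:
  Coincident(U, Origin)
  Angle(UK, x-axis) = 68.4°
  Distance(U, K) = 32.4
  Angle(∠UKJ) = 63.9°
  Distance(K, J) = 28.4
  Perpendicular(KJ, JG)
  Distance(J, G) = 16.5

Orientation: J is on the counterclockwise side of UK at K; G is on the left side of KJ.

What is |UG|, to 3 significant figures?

18.9

U is at the origin; UK runs at 68.4° with length 32.4, so K = 32.4·(cos 68.4°, sin 68.4°) = (11.9, 30.1). ∠UKJ = 63.9°, so KJ runs at 68.4° + (180° − 63.9°) = 184° from the x-axis; with |KJ| = 28.4, J = K + 28.4·(cos 184°, sin 184°) = (-16.4, 27.9). KJ ⟂ JG; with |JG| = 16.5 on the left of KJ, G = J + 16.5·(0.0785, -0.997) = (-15.1, 11.4). Then |UG| = |G − U| = 18.9.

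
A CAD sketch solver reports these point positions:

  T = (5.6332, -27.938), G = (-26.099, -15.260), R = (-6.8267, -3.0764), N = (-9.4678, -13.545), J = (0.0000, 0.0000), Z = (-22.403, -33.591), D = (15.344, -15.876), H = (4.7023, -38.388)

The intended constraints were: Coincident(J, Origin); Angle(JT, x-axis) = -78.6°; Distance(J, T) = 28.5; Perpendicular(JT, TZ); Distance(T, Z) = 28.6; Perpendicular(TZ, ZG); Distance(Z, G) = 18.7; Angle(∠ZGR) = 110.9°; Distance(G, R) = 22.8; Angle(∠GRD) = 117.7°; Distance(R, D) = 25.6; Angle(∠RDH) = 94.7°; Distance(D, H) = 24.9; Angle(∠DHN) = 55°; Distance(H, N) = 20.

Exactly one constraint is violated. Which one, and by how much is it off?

Distance(H, N) = 20 — off by 8.60.

J = (0.00, 0.00) ✓; JT at -78.60° ✓; |JT| = 28.50 ✓; ∠(JT, TZ) = 90.00° ✓; |TZ| = 28.60 ✓; ∠(TZ, ZG) = 90.00° ✓; |ZG| = 18.70 ✓; ∠ZGR = 110.9° ✓; |GR| = 22.80 ✓; ∠GRD = 117.7° ✓; |RD| = 25.60 ✓; ∠RDH = 94.70° ✓; |DH| = 24.90 ✓; ∠DHN = 55.00° ✓; |HN| = 28.60 ✗.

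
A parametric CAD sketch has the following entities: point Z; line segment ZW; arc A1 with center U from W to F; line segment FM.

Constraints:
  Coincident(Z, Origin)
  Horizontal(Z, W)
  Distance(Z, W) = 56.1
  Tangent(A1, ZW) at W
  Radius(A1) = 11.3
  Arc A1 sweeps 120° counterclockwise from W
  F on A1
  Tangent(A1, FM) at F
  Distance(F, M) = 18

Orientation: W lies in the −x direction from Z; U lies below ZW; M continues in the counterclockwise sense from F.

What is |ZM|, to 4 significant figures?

65.53

Z is at the origin; ZW is horizontal with |ZW| = 56.1 and W on the −x side, so W = (-56.10, 0.000). Tangency of A1 to ZW means the radius UW is perpendicular to ZW, so U = W + (0, -11.3) = (-56.10, -11.30). On A1, W sits at bearing 90° from U; a 120° counterclockwise sweep puts F at bearing 210°, so F = U + 11.3·(cos 210°, sin 210°) = (-65.89, -16.95). The tangent condition forces UF to be normal to FM, so FM runs along (−sin 210°, cos 210°); with |FM| = 18.0, M = (-56.89, -32.54). Then |ZM| = |M − Z| = 65.53.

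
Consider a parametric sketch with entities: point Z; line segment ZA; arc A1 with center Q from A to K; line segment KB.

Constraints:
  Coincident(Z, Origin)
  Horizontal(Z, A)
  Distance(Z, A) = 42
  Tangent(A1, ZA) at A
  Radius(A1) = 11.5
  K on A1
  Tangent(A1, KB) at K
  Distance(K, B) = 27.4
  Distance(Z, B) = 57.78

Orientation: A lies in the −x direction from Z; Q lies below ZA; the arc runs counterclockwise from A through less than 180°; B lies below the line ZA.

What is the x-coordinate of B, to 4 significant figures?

-40.53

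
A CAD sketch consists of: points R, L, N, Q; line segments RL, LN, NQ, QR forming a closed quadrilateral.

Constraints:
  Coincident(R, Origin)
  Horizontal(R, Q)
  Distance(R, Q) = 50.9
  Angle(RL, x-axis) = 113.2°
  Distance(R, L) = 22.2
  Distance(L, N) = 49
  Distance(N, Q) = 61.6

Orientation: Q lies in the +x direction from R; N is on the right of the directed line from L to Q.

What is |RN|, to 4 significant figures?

28.60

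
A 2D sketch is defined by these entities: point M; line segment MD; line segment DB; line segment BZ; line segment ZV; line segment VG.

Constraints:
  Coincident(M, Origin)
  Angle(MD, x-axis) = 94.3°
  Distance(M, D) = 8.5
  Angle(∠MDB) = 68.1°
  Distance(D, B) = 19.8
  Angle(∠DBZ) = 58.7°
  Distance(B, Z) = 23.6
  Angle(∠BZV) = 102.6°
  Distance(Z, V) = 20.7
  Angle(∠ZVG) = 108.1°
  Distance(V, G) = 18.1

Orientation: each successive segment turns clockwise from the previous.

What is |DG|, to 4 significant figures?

12.73

M is at the origin; MD runs at 94.3° with length 8.5, so D = (-0.6373, 8.476). ∠MDB = 68.1° gives DB at -17.60° from the x-axis; with |DB| = 19.8, B = (18.24, 2.489). ∠DBZ = 58.7° gives BZ at -138.9° from the x-axis; with |BZ| = 23.6, Z = (0.4518, -13.02). ∠BZV = 102.6° gives ZV at 143.7° from the x-axis; with |ZV| = 20.7, V = (-16.23, -0.7702). ∠ZVG = 108.1° gives VG at 71.80° from the x-axis; with |VG| = 18.1, G = (-10.58, 16.42). Then |DG| = |G − D| = 12.73.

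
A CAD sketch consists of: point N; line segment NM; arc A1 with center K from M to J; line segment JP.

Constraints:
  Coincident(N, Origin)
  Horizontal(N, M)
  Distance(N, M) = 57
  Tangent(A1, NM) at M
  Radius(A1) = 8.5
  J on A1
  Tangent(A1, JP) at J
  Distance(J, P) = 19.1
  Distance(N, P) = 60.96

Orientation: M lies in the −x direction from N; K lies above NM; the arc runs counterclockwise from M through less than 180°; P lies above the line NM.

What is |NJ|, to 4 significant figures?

49.92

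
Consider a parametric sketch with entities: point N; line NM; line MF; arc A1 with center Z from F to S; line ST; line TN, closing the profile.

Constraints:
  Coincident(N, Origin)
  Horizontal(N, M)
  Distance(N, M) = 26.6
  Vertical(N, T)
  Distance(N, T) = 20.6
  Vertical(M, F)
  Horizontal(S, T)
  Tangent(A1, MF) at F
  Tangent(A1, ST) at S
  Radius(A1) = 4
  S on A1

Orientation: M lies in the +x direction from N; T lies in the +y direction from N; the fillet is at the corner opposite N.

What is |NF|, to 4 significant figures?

31.35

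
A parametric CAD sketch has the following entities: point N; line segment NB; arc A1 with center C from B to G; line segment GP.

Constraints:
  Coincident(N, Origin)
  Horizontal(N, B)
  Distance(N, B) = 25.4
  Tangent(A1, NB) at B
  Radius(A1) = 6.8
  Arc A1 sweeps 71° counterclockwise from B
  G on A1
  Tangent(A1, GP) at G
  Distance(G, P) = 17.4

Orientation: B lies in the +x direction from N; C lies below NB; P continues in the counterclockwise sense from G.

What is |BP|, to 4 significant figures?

24.27

N is at the origin; N and B share the same y with |NB| = 25.4 and B on the +x side, so B = (25.40, 0.000). Tangency of A1 to NB means the radius CB is perpendicular to NB, so C = B + (0, -6.8) = (25.40, -6.800). On A1, B sits at bearing 90° from C; a 71° counterclockwise sweep puts G at bearing 161°, so G = C + 6.8·(cos 161°, sin 161°) = (18.97, -4.586). Tangency of A1 to GP means the radius CG is perpendicular to GP, so GP runs along (−sin 161°, cos 161°); with |GP| = 17.4, P = (13.31, -21.04). Then |BP| = |P − B| = 24.27.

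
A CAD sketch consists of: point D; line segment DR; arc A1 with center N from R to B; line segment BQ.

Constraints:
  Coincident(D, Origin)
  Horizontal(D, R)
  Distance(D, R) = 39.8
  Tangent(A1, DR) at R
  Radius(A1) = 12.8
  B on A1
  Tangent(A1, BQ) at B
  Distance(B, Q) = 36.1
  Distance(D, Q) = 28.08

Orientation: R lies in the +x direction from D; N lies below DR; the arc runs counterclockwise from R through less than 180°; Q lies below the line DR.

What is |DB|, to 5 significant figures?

31.343

D is at the origin; D and R share the same y with |DR| = 39.8 and R on the +x side, so R = (39.800, 0.0000). The tangent condition forces NR to be normal to DR, so N = R + (0, -12.8) = (39.800, -12.800). Since NB ⟂ BQ (tangency), |NQ| = √(12.8² + 36.1²) = 38.302 regardless of where B sits on A1. So Q lies on both circle(D, 28.08) and circle(N, 38.302); the below-DR intersection is Q = (4.5207, -27.714). B is the foot of the tangent from Q: B = (31.163, -3.3536).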